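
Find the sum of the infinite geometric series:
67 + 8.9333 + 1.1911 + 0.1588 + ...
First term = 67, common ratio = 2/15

For |r| < 1, S = a / (1 - r)
S = 67 / (1 - (2/15))
S = 67 / (13/15)
S = 1005/13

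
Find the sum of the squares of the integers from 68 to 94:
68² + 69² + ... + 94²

Use ∑_{k=1}^{n} k² = n(n+1)(2n+1)/6, then subtract the first 67 terms.
∑_{k=1}^{94} k² = 94×95×189/6 = 281295
∑_{k=1}^{67} k² = 67×68×135/6 = 102510
∑_{k=68}^{94} k² = 281295 - 102510 = 178785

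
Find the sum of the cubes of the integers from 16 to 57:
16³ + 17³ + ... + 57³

Use ∑_{k=1}^{n} k³ = [n(n+1)/2]², then subtract the first 15 terms.
∑_{k=1}^{57} k³ = [57×58/2]² = 1653² = 2732409
∑_{k=1}^{15} k³ = [15×16/2]² = 120² = 14400
∑_{k=16}^{57} k³ = 2732409 - 14400 = 2718009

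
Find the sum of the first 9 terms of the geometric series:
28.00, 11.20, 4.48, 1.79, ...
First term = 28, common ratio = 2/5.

Sₙ = a(1 - rⁿ) / (1 - r)
S_9 = 28(1 - (2/5)^9) / (1 - (2/5))
S_9 = 28(1 - (512/1953125)) / (3/5)
S_9 = 18224388/390625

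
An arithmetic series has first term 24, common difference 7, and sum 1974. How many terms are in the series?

Using S = n/2 × [2a + (n-1)d]
1974 = n/2 × [2(24) + (n-1)(7)]
1974 = n/2 × [48 + 7n - 7]
3948 = n × [41 + 7n]
7n² + (41)n - 3948 = 0
Discriminant: Δ = (41)² - 4(7)(-3948) = 1681 + 110544 = 112225
√Δ = 335
n = [-(41) + √Δ] / (2·7) = (-41 + 335) / 14 = 294 / 14 = 21
(The negative root is discarded since n must be a positive integer.)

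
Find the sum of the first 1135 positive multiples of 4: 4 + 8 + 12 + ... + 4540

Factor out 4: = 4(1 + 2 + ... + 1135) = 4 × n(n+1)/2
= 4 × 1135×1136/2
= 4 × 644680
= 2578720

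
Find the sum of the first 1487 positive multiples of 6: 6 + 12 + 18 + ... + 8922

Factor out 6: = 6(1 + 2 + ... + 1487) = 6 × n(n+1)/2
= 6 × 1487×1488/2
= 6 × 1106328
= 6637968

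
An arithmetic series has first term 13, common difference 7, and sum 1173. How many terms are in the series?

Using S = n/2 × [2a + (n-1)d]
1173 = n/2 × [2(13) + (n-1)(7)]
1173 = n/2 × [26 + 7n - 7]
2346 = n × [19 + 7n]
7n² + (19)n - 2346 = 0
Discriminant: Δ = (19)² - 4(7)(-2346) = 361 + 65688 = 66049
√Δ = 257
n = [-(19) + √Δ] / (2·7) = (-19 + 257) / 14 = 238 / 14 = 17
(The negative root is discarded since n must be a positive integer.)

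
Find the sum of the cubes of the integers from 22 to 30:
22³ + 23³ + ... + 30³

Use ∑_{k=1}^{n} k³ = [n(n+1)/2]², then subtract the first 21 terms.
∑_{k=1}^{30} k³ = [30×31/2]² = 465² = 216225
∑_{k=1}^{21} k³ = [21×22/2]² = 231² = 53361
∑_{k=22}^{30} k³ = 216225 - 53361 = 162864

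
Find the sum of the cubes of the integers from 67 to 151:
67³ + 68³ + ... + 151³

Use ∑_{k=1}^{n} k³ = [n(n+1)/2]², then subtract the first 66 terms.
∑_{k=1}^{151} k³ = [151×152/2]² = 11476² = 131698576
∑_{k=1}^{66} k³ = [66×67/2]² = 2211² = 4888521
∑_{k=67}^{151} k³ = 131698576 - 4888521 = 126810055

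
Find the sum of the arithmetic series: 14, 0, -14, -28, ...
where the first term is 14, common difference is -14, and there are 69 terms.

Sₙ = n/2 × (first + last)
Last term = a + (n-1)d = 14 + (69-1)×(-14) = -938
S_69 = 69/2 × (14 + (-938))
S_69 = 69/2 × (-924) = -31878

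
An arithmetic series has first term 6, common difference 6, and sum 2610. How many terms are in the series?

Using S = n/2 × [2a + (n-1)d]
2610 = n/2 × [2(6) + (n-1)(6)]
2610 = n/2 × [12 + 6n - 6]
5220 = n × [6 + 6n]
6n² + (6)n - 5220 = 0
Discriminant: Δ = (6)² - 4(6)(-5220) = 36 + 125280 = 125316
√Δ = 354
n = [-(6) + √Δ] / (2·6) = (-6 + 354) / 12 = 348 / 12 = 29
(The negative root is discarded since n must be a positive integer.)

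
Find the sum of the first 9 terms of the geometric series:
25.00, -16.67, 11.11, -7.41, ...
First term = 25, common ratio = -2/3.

Sₙ = a(1 - rⁿ) / (1 - r)
S_9 = 25(1 - (-2/3)^9) / (1 - (-2/3))
S_9 = 25(1 - (-512/19683)) / (5/3)
S_9 = 100975/6561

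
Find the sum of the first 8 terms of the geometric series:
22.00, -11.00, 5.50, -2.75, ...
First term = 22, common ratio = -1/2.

Sₙ = a(1 - rⁿ) / (1 - r)
S_8 = 22(1 - (-1/2)^8) / (1 - (-1/2))
S_8 = 22(1 - (1/256)) / (3/2)
S_8 = 935/64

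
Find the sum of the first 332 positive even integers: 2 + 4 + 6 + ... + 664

Sum of first n even numbers = n(n+1)
= 332×333
= 110556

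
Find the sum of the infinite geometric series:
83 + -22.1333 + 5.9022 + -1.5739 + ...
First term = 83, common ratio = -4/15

For |r| < 1, S = a / (1 - r)
S = 83 / (1 - (-4/15))
S = 83 / (19/15)
S = 1245/19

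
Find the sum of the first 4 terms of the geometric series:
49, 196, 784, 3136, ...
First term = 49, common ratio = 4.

Sₙ = a(1 - rⁿ) / (1 - r)
S_4 = 49(1 - 4^4) / (1 - 4)
S_4 = 49(1 - 256) / (-3)
S_4 = 4165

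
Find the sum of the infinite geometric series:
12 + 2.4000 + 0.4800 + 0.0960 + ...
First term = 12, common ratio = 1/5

For |r| < 1, S = a / (1 - r)
S = 12 / (1 - (1/5))
S = 12 / (4/5)
S = 15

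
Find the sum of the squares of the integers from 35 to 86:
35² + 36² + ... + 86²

Use ∑_{k=1}^{n} k² = n(n+1)(2n+1)/6, then subtract the first 34 terms.
∑_{k=1}^{86} k² = 86×87×173/6 = 215731
∑_{k=1}^{34} k² = 34×35×69/6 = 13685
∑_{k=35}^{86} k² = 215731 - 13685 = 202046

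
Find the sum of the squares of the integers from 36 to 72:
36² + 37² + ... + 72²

Use ∑_{k=1}^{n} k² = n(n+1)(2n+1)/6, then subtract the first 35 terms.
∑_{k=1}^{72} k² = 72×73×145/6 = 127020
∑_{k=1}^{35} k² = 35×36×71/6 = 14910
∑_{k=36}^{72} k² = 127020 - 14910 = 112110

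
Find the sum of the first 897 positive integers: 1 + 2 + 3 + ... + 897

Formula: ∑k = n(n+1)/2
= 897×898/2
= 805506/2
= 402753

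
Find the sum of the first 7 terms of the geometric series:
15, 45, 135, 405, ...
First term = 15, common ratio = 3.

Sₙ = a(1 - rⁿ) / (1 - r)
S_7 = 15(1 - 3^7) / (1 - 3)
S_7 = 15(1 - 2187) / (-2)
S_7 = 16395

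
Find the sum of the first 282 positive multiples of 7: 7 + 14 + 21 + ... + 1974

Factor out 7: = 7(1 + 2 + ... + 282) = 7 × n(n+1)/2
= 7 × 282×283/2
= 7 × 39903
= 279321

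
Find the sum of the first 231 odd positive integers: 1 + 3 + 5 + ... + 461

Sum of first n odd numbers = n²
= 231²
= 53361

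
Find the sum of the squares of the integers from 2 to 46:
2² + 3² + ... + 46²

Use ∑_{k=1}^{n} k² = n(n+1)(2n+1)/6, then subtract the first 1 terms.
∑_{k=1}^{46} k² = 46×47×93/6 = 33511
∑_{k=1}^{1} k² = 1×2×3/6 = 1
∑_{k=2}^{46} k² = 33511 - 1 = 33510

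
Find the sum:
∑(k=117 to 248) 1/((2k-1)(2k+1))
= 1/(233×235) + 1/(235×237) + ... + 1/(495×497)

Partial fractions: 1/((2k-1)(2k+1)) = (1/2)[1/(2k-1) - 1/(2k+1)]
The series telescopes:
= (1/2)[1/233 - 1/497]
= 132/115801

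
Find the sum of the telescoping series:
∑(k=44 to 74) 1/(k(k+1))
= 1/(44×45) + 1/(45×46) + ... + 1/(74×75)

Partial fractions: 1/(k(k+1)) = 1/k - 1/(k+1)
The series telescopes:
= (1/44 - 1/45) + (1/45 - 1/46) + ... + (1/74 - 1/75)
= 1/44 - 1/75
= 31/3300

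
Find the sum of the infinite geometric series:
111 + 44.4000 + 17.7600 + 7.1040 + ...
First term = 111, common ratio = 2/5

For |r| < 1, S = a / (1 - r)
S = 111 / (1 - (2/5))
S = 111 / (3/5)
S = 185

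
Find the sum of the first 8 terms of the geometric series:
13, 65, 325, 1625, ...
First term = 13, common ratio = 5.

Sₙ = a(1 - rⁿ) / (1 - r)
S_8 = 13(1 - 5^8) / (1 - 5)
S_8 = 13(1 - 390625) / (-4)
S_8 = 1269528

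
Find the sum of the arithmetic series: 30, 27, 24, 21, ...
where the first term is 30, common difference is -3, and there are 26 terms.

Sₙ = n/2 × (first + last)
Last term = a + (n-1)d = 30 + (26-1)×(-3) = -45
S_26 = 26/2 × (30 + (-45))
S_26 = 26/2 × (-15) = -195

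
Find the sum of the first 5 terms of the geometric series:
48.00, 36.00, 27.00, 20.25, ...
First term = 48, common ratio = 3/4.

Sₙ = a(1 - rⁿ) / (1 - r)
S_5 = 48(1 - (3/4)^5) / (1 - (3/4))
S_5 = 48(1 - (243/1024)) / (1/4)
S_5 = 2343/16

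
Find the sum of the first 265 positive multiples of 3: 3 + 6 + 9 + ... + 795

Factor out 3: = 3(1 + 2 + ... + 265) = 3 × n(n+1)/2
= 3 × 265×266/2
= 3 × 35245
= 105735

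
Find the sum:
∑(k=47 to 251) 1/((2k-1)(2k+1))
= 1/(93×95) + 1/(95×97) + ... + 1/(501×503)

Partial fractions: 1/((2k-1)(2k+1)) = (1/2)[1/(2k-1) - 1/(2k+1)]
The series telescopes:
= (1/2)[1/93 - 1/503]
= 205/46779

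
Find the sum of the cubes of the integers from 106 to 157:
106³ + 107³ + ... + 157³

Use ∑_{k=1}^{n} k³ = [n(n+1)/2]², then subtract the first 105 terms.
∑_{k=1}^{157} k³ = [157×158/2]² = 12403² = 153834409
∑_{k=1}^{105} k³ = [105×106/2]² = 5565² = 30969225
∑_{k=106}^{157} k³ = 153834409 - 30969225 = 122865184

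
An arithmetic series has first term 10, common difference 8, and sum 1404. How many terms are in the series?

Using S = n/2 × [2a + (n-1)d]
1404 = n/2 × [2(10) + (n-1)(8)]
1404 = n/2 × [20 + 8n - 8]
2808 = n × [12 + 8n]
8n² + (12)n - 2808 = 0
Discriminant: Δ = (12)² - 4(8)(-2808) = 144 + 89856 = 90000
√Δ = 300
n = [-(12) + √Δ] / (2·8) = (-12 + 300) / 16 = 288 / 16 = 18
(The negative root is discarded since n must be a positive integer.)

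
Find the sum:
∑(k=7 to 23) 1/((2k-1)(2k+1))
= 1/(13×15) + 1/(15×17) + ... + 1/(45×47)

Partial fractions: 1/((2k-1)(2k+1)) = (1/2)[1/(2k-1) - 1/(2k+1)]
The series telescopes:
= (1/2)[1/13 - 1/47]
= 17/611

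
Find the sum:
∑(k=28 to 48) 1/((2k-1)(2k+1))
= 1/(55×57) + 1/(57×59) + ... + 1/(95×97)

Partial fractions: 1/((2k-1)(2k+1)) = (1/2)[1/(2k-1) - 1/(2k+1)]
The series telescopes:
= (1/2)[1/55 - 1/97]
= 21/5335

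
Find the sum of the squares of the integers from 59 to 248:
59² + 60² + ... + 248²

Use ∑_{k=1}^{n} k² = n(n+1)(2n+1)/6, then subtract the first 58 terms.
∑_{k=1}^{248} k² = 248×249×497/6 = 5115124
∑_{k=1}^{58} k² = 58×59×117/6 = 66729
∑_{k=59}^{248} k² = 5115124 - 66729 = 5048395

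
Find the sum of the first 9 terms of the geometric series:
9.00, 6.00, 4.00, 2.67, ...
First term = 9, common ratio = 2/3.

Sₙ = a(1 - rⁿ) / (1 - r)
S_9 = 9(1 - (2/3)^9) / (1 - (2/3))
S_9 = 9(1 - (512/19683)) / (1/3)
S_9 = 19171/729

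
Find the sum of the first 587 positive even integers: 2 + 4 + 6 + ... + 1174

Sum of first n even numbers = n(n+1)
= 587×588
= 345156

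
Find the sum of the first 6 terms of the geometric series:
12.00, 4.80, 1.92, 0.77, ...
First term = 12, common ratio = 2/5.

Sₙ = a(1 - rⁿ) / (1 - r)
S_6 = 12(1 - (2/5)^6) / (1 - (2/5))
S_6 = 12(1 - (64/15625)) / (3/5)
S_6 = 62244/3125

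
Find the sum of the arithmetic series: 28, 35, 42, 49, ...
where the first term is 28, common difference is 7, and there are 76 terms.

Sₙ = n/2 × (first + last)
Last term = a + (n-1)d = 28 + (76-1)×7 = 553
S_76 = 76/2 × (28 + 553)
S_76 = 76/2 × 581 = 22078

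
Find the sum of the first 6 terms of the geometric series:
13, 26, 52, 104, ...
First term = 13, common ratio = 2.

Sₙ = a(1 - rⁿ) / (1 - r)
S_6 = 13(1 - 2^6) / (1 - 2)
S_6 = 13(1 - 64) / (-1)
S_6 = 819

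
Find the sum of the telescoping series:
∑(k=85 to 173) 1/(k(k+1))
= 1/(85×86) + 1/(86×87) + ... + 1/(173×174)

Partial fractions: 1/(k(k+1)) = 1/k - 1/(k+1)
The series telescopes:
= (1/85 - 1/86) + (1/86 - 1/87) + ... + (1/173 - 1/174)
= 1/85 - 1/174
= 89/14790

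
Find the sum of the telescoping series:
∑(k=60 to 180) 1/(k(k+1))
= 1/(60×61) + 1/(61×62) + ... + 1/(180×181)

Partial fractions: 1/(k(k+1)) = 1/k - 1/(k+1)
The series telescopes:
= (1/60 - 1/61) + (1/61 - 1/62) + ... + (1/180 - 1/181)
= 1/60 - 1/181
= 121/10860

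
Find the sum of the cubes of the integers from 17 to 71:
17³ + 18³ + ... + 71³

Use ∑_{k=1}^{n} k³ = [n(n+1)/2]², then subtract the first 16 terms.
∑_{k=1}^{71} k³ = [71×72/2]² = 2556² = 6533136
∑_{k=1}^{16} k³ = [16×17/2]² = 136² = 18496
∑_{k=17}^{71} k³ = 6533136 - 18496 = 6514640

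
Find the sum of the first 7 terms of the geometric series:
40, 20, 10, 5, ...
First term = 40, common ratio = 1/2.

Sₙ = a(1 - rⁿ) / (1 - r)
S_7 = 40(1 - (1/2)^7) / (1 - (1/2))
S_7 = 40(1 - (1/128)) / (1/2)
S_7 = 635/8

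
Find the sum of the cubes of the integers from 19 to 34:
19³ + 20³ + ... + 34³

Use ∑_{k=1}^{n} k³ = [n(n+1)/2]², then subtract the first 18 terms.
∑_{k=1}^{34} k³ = [34×35/2]² = 595² = 354025
∑_{k=1}^{18} k³ = [18×19/2]² = 171² = 29241
∑_{k=19}^{34} k³ = 354025 - 29241 = 324784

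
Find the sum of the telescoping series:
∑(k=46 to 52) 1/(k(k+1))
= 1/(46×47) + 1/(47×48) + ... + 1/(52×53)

Partial fractions: 1/(k(k+1)) = 1/k - 1/(k+1)
The series telescopes:
= (1/46 - 1/47) + (1/47 - 1/48) + ... + (1/52 - 1/53)
= 1/46 - 1/53
= 7/2438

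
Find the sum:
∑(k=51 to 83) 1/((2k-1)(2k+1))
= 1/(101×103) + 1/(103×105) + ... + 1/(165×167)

Partial fractions: 1/((2k-1)(2k+1)) = (1/2)[1/(2k-1) - 1/(2k+1)]
The series telescopes:
= (1/2)[1/101 - 1/167]
= 33/16867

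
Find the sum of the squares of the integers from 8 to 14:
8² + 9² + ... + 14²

Use ∑_{k=1}^{n} k² = n(n+1)(2n+1)/6, then subtract the first 7 terms.
∑_{k=1}^{14} k² = 14×15×29/6 = 1015
∑_{k=1}^{7} k² = 7×8×15/6 = 140
∑_{k=8}^{14} k² = 1015 - 140 = 875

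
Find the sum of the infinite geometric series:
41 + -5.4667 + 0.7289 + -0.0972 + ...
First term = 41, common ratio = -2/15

For |r| < 1, S = a / (1 - r)
S = 41 / (1 - (-2/15))
S = 41 / (17/15)
S = 615/17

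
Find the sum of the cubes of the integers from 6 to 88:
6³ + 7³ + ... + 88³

Use ∑_{k=1}^{n} k³ = [n(n+1)/2]², then subtract the first 5 terms.
∑_{k=1}^{88} k³ = [88×89/2]² = 3916² = 15335056
∑_{k=1}^{5} k³ = [5×6/2]² = 15² = 225
∑_{k=6}^{88} k³ = 15335056 - 225 = 15334831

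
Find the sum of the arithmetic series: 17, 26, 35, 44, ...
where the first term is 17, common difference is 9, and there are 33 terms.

Sₙ = n/2 × (first + last)
Last term = a + (n-1)d = 17 + (33-1)×9 = 305
S_33 = 33/2 × (17 + 305)
S_33 = 33/2 × 322 = 5313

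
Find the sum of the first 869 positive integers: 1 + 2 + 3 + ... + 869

Formula: ∑k = n(n+1)/2
= 869×870/2
= 756030/2
= 378015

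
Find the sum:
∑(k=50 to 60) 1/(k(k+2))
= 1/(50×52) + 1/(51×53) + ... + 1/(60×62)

Partial fractions: 1/(k(k+2)) = (1/2)[1/k - 1/(k+2)]
Telescoping leaves the first two and last two terms:
= (1/2)[1/50 + 1/51 - 1/61 - 1/62]
= 17083/4822050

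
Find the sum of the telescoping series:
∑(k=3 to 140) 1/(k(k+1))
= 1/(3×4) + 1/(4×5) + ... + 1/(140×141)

Partial fractions: 1/(k(k+1)) = 1/k - 1/(k+1)
The series telescopes:
= (1/3 - 1/4) + (1/4 - 1/5) + ... + (1/140 - 1/141)
= 1/3 - 1/141
= 46/141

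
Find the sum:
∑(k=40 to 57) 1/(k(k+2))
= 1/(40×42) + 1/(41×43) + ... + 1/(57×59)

Partial fractions: 1/(k(k+2)) = (1/2)[1/k - 1/(k+2)]
Telescoping leaves the first two and last two terms:
= (1/2)[1/40 + 1/41 - 1/58 - 1/59]
= 42651/5612080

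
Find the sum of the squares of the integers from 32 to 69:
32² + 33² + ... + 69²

Use ∑_{k=1}^{n} k² = n(n+1)(2n+1)/6, then subtract the first 31 terms.
∑_{k=1}^{69} k² = 69×70×139/6 = 111895
∑_{k=1}^{31} k² = 31×32×63/6 = 10416
∑_{k=32}^{69} k² = 111895 - 10416 = 101479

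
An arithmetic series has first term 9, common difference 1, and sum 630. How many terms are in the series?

Using S = n/2 × [2a + (n-1)d]
630 = n/2 × [2(9) + (n-1)(1)]
630 = n/2 × [18 + 1n - 1]
1260 = n × [17 + 1n]
1n² + (17)n - 1260 = 0
Discriminant: Δ = (17)² - 4(1)(-1260) = 289 + 5040 = 5329
√Δ = 73
n = [-(17) + √Δ] / (2·1) = (-17 + 73) / 2 = 56 / 2 = 28
(The negative root is discarded since n must be a positive integer.)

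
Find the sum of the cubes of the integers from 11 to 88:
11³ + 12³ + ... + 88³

Use ∑_{k=1}^{n} k³ = [n(n+1)/2]², then subtract the first 10 terms.
∑_{k=1}^{88} k³ = [88×89/2]² = 3916² = 15335056
∑_{k=1}^{10} k³ = [10×11/2]² = 55² = 3025
∑_{k=11}^{88} k³ = 15335056 - 3025 = 15332031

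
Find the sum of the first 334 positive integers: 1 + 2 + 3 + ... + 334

Formula: ∑k = n(n+1)/2
= 334×335/2
= 111890/2
= 55945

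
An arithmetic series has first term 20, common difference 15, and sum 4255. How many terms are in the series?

Using S = n/2 × [2a + (n-1)d]
4255 = n/2 × [2(20) + (n-1)(15)]
4255 = n/2 × [40 + 15n - 15]
8510 = n × [25 + 15n]
15n² + (25)n - 8510 = 0
Discriminant: Δ = (25)² - 4(15)(-8510) = 625 + 510600 = 511225
√Δ = 715
n = [-(25) + √Δ] / (2·15) = (-25 + 715) / 30 = 690 / 30 = 23
(The negative root is discarded since n must be a positive integer.)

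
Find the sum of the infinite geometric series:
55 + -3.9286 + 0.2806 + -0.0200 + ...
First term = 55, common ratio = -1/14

For |r| < 1, S = a / (1 - r)
S = 55 / (1 - (-1/14))
S = 55 / (15/14)
S = 154/3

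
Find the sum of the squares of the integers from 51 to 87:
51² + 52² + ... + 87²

Use ∑_{k=1}^{n} k² = n(n+1)(2n+1)/6, then subtract the first 50 terms.
∑_{k=1}^{87} k² = 87×88×175/6 = 223300
∑_{k=1}^{50} k² = 50×51×101/6 = 42925
∑_{k=51}^{87} k² = 223300 - 42925 = 180375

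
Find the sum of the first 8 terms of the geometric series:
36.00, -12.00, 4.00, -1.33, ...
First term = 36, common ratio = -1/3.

Sₙ = a(1 - rⁿ) / (1 - r)
S_8 = 36(1 - (-1/3)^8) / (1 - (-1/3))
S_8 = 36(1 - (1/6561)) / (4/3)
S_8 = 6560/243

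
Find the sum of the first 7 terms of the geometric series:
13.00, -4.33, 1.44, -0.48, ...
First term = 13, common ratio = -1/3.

Sₙ = a(1 - rⁿ) / (1 - r)
S_7 = 13(1 - (-1/3)^7) / (1 - (-1/3))
S_7 = 13(1 - (-1/2187)) / (4/3)
S_7 = 7111/729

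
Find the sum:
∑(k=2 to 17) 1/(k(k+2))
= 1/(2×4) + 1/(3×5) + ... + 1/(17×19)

Partial fractions: 1/(k(k+2)) = (1/2)[1/k - 1/(k+2)]
Telescoping leaves the first two and last two terms:
= (1/2)[1/2 + 1/3 - 1/18 - 1/19]
= 62/171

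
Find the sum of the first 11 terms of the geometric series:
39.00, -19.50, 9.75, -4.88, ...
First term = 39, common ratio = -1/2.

Sₙ = a(1 - rⁿ) / (1 - r)
S_11 = 39(1 - (-1/2)^11) / (1 - (-1/2))
S_11 = 39(1 - (-1/2048)) / (3/2)
S_11 = 26637/1024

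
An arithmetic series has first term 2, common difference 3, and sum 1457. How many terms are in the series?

Using S = n/2 × [2a + (n-1)d]
1457 = n/2 × [2(2) + (n-1)(3)]
1457 = n/2 × [4 + 3n - 3]
2914 = n × [1 + 3n]
3n² + (1)n - 2914 = 0
Discriminant: Δ = (1)² - 4(3)(-2914) = 1 + 34968 = 34969
√Δ = 187
n = [-(1) + √Δ] / (2·3) = (-1 + 187) / 6 = 186 / 6 = 31
(The negative root is discarded since n must be a positive integer.)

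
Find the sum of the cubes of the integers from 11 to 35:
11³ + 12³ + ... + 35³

Use ∑_{k=1}^{n} k³ = [n(n+1)/2]², then subtract the first 10 terms.
∑_{k=1}^{35} k³ = [35×36/2]² = 630² = 396900
∑_{k=1}^{10} k³ = [10×11/2]² = 55² = 3025
∑_{k=11}^{35} k³ = 396900 - 3025 = 393875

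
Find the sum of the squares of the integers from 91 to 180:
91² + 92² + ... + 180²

Use ∑_{k=1}^{n} k² = n(n+1)(2n+1)/6, then subtract the first 90 terms.
∑_{k=1}^{180} k² = 180×181×361/6 = 1960230
∑_{k=1}^{90} k² = 90×91×181/6 = 247065
∑_{k=91}^{180} k² = 1960230 - 247065 = 1713165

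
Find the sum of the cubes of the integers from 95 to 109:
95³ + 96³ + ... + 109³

Use ∑_{k=1}^{n} k³ = [n(n+1)/2]², then subtract the first 94 terms.
∑_{k=1}^{109} k³ = [109×110/2]² = 5995² = 35940025
∑_{k=1}^{94} k³ = [94×95/2]² = 4465² = 19936225
∑_{k=95}^{109} k³ = 35940025 - 19936225 = 16003800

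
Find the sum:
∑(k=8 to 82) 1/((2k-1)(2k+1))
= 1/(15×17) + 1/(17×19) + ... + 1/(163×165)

Partial fractions: 1/((2k-1)(2k+1)) = (1/2)[1/(2k-1) - 1/(2k+1)]
The series telescopes:
= (1/2)[1/15 - 1/165]
= 1/33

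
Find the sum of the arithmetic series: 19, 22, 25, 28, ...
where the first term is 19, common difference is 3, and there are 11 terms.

Sₙ = n/2 × (first + last)
Last term = a + (n-1)d = 19 + (11-1)×3 = 49
S_11 = 11/2 × (19 + 49)
S_11 = 11/2 × 68 = 374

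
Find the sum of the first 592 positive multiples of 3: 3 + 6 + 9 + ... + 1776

Factor out 3: = 3(1 + 2 + ... + 592) = 3 × n(n+1)/2
= 3 × 592×593/2
= 3 × 175528
= 526584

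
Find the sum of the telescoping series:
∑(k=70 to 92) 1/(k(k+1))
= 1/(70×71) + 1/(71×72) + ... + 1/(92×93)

Partial fractions: 1/(k(k+1)) = 1/k - 1/(k+1)
The series telescopes:
= (1/70 - 1/71) + (1/71 - 1/72) + ... + (1/92 - 1/93)
= 1/70 - 1/93
= 23/6510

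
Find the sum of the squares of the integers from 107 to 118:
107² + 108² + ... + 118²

Use ∑_{k=1}^{n} k² = n(n+1)(2n+1)/6, then subtract the first 106 terms.
∑_{k=1}^{118} k² = 118×119×237/6 = 554659
∑_{k=1}^{106} k² = 106×107×213/6 = 402641
∑_{k=107}^{118} k² = 554659 - 402641 = 152018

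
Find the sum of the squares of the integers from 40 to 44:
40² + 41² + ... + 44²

Use ∑_{k=1}^{n} k² = n(n+1)(2n+1)/6, then subtract the first 39 terms.
∑_{k=1}^{44} k² = 44×45×89/6 = 29370
∑_{k=1}^{39} k² = 39×40×79/6 = 20540
∑_{k=40}^{44} k² = 29370 - 20540 = 8830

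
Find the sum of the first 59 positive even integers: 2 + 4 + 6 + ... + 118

Sum of first n even numbers = n(n+1)
= 59×60
= 3540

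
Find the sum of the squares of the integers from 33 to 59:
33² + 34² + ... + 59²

Use ∑_{k=1}^{n} k² = n(n+1)(2n+1)/6, then subtract the first 32 terms.
∑_{k=1}^{59} k² = 59×60×119/6 = 70210
∑_{k=1}^{32} k² = 32×33×65/6 = 11440
∑_{k=33}^{59} k² = 70210 - 11440 = 58770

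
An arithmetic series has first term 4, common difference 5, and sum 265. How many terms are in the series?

Using S = n/2 × [2a + (n-1)d]
265 = n/2 × [2(4) + (n-1)(5)]
265 = n/2 × [8 + 5n - 5]
530 = n × [3 + 5n]
5n² + (3)n - 530 = 0
Discriminant: Δ = (3)² - 4(5)(-530) = 9 + 10600 = 10609
√Δ = 103
n = [-(3) + √Δ] / (2·5) = (-3 + 103) / 10 = 100 / 10 = 10
(The negative root is discarded since n must be a positive integer.)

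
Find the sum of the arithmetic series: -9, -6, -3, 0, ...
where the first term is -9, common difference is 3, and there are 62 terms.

Sₙ = n/2 × (first + last)
Last term = a + (n-1)d = -9 + (62-1)×3 = 174
S_62 = 62/2 × (-9 + 174)
S_62 = 62/2 × 165 = 5115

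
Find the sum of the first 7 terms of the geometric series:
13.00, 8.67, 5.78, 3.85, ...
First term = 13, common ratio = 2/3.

Sₙ = a(1 - rⁿ) / (1 - r)
S_7 = 13(1 - (2/3)^7) / (1 - (2/3))
S_7 = 13(1 - (128/2187)) / (1/3)
S_7 = 26767/729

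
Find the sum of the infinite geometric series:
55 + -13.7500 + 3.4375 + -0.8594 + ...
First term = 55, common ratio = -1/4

For |r| < 1, S = a / (1 - r)
S = 55 / (1 - (-1/4))
S = 55 / (5/4)
S = 44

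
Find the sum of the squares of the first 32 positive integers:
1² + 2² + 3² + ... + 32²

Formula: ∑k² = n(n+1)(2n+1)/6
= 32×33×65/6
= 68640/6
= 11440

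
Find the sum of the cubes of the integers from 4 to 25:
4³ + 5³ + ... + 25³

Use ∑_{k=1}^{n} k³ = [n(n+1)/2]², then subtract the first 3 terms.
∑_{k=1}^{25} k³ = [25×26/2]² = 325² = 105625
∑_{k=1}^{3} k³ = [3×4/2]² = 6² = 36
∑_{k=4}^{25} k³ = 105625 - 36 = 105589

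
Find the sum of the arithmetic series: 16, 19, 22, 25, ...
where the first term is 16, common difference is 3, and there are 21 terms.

Sₙ = n/2 × (first + last)
Last term = a + (n-1)d = 16 + (21-1)×3 = 76
S_21 = 21/2 × (16 + 76)
S_21 = 21/2 × 92 = 966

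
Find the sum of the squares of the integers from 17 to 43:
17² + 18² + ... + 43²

Use ∑_{k=1}^{n} k² = n(n+1)(2n+1)/6, then subtract the first 16 terms.
∑_{k=1}^{43} k² = 43×44×87/6 = 27434
∑_{k=1}^{16} k² = 16×17×33/6 = 1496
∑_{k=17}^{43} k² = 27434 - 1496 = 25938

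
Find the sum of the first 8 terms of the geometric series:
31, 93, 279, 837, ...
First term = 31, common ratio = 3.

Sₙ = a(1 - rⁿ) / (1 - r)
S_8 = 31(1 - 3^8) / (1 - 3)
S_8 = 31(1 - 6561) / (-2)
S_8 = 101680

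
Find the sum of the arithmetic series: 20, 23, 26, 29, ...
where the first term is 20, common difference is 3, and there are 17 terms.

Sₙ = n/2 × (first + last)
Last term = a + (n-1)d = 20 + (17-1)×3 = 68
S_17 = 17/2 × (20 + 68)
S_17 = 17/2 × 88 = 748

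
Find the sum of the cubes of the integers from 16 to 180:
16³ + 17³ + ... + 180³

Use ∑_{k=1}^{n} k³ = [n(n+1)/2]², then subtract the first 15 terms.
∑_{k=1}^{180} k³ = [180×181/2]² = 16290² = 265364100
∑_{k=1}^{15} k³ = [15×16/2]² = 120² = 14400
∑_{k=16}^{180} k³ = 265364100 - 14400 = 265349700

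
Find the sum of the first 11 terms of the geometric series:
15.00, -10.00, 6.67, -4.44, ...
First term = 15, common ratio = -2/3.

Sₙ = a(1 - rⁿ) / (1 - r)
S_11 = 15(1 - (-2/3)^11) / (1 - (-2/3))
S_11 = 15(1 - (-2048/177147)) / (5/3)
S_11 = 179195/19683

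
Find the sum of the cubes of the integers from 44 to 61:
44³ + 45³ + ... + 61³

Use ∑_{k=1}^{n} k³ = [n(n+1)/2]², then subtract the first 43 terms.
∑_{k=1}^{61} k³ = [61×62/2]² = 1891² = 3575881
∑_{k=1}^{43} k³ = [43×44/2]² = 946² = 894916
∑_{k=44}^{61} k³ = 3575881 - 894916 = 2680965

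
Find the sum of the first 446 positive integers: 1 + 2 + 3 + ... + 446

Formula: ∑k = n(n+1)/2
= 446×447/2
= 199362/2
= 99681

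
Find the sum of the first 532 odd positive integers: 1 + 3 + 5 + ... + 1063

Sum of first n odd numbers = n²
= 532²
= 283024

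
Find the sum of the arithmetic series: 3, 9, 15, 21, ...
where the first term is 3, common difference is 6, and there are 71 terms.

Sₙ = n/2 × (first + last)
Last term = a + (n-1)d = 3 + (71-1)×6 = 423
S_71 = 71/2 × (3 + 423)
S_71 = 71/2 × 426 = 15123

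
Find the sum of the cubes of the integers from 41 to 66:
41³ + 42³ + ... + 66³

Use ∑_{k=1}^{n} k³ = [n(n+1)/2]², then subtract the first 40 terms.
∑_{k=1}^{66} k³ = [66×67/2]² = 2211² = 4888521
∑_{k=1}^{40} k³ = [40×41/2]² = 820² = 672400
∑_{k=41}^{66} k³ = 4888521 - 672400 = 4216121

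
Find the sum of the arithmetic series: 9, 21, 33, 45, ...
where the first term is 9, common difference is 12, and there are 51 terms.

Sₙ = n/2 × (first + last)
Last term = a + (n-1)d = 9 + (51-1)×12 = 609
S_51 = 51/2 × (9 + 609)
S_51 = 51/2 × 618 = 15759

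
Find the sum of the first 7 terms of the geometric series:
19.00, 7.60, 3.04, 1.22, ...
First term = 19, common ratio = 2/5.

Sₙ = a(1 - rⁿ) / (1 - r)
S_7 = 19(1 - (2/5)^7) / (1 - (2/5))
S_7 = 19(1 - (128/78125)) / (3/5)
S_7 = 493981/15625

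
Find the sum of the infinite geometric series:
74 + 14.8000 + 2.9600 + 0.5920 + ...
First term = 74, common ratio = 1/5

For |r| < 1, S = a / (1 - r)
S = 74 / (1 - (1/5))
S = 74 / (4/5)
S = 185/2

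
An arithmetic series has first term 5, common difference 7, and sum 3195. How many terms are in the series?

Using S = n/2 × [2a + (n-1)d]
3195 = n/2 × [2(5) + (n-1)(7)]
3195 = n/2 × [10 + 7n - 7]
6390 = n × [3 + 7n]
7n² + (3)n - 6390 = 0
Discriminant: Δ = (3)² - 4(7)(-6390) = 9 + 178920 = 178929
√Δ = 423
n = [-(3) + √Δ] / (2·7) = (-3 + 423) / 14 = 420 / 14 = 30
(The negative root is discarded since n must be a positive integer.)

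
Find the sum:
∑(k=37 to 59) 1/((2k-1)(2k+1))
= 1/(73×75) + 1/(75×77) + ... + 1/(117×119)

Partial fractions: 1/((2k-1)(2k+1)) = (1/2)[1/(2k-1) - 1/(2k+1)]
The series telescopes:
= (1/2)[1/73 - 1/119]
= 23/8687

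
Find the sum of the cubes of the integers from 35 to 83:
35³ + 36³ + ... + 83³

Use ∑_{k=1}^{n} k³ = [n(n+1)/2]², then subtract the first 34 terms.
∑_{k=1}^{83} k³ = [83×84/2]² = 3486² = 12152196
∑_{k=1}^{34} k³ = [34×35/2]² = 595² = 354025
∑_{k=35}^{83} k³ = 12152196 - 354025 = 11798171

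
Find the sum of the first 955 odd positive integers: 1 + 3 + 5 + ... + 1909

Sum of first n odd numbers = n²
= 955²
= 912025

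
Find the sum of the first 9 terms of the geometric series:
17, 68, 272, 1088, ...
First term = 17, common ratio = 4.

Sₙ = a(1 - rⁿ) / (1 - r)
S_9 = 17(1 - 4^9) / (1 - 4)
S_9 = 17(1 - 262144) / (-3)
S_9 = 1485477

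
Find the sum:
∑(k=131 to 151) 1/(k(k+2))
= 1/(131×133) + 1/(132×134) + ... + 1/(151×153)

Partial fractions: 1/(k(k+2)) = (1/2)[1/k - 1/(k+2)]
Telescoping leaves the first two and last two terms:
= (1/2)[1/131 + 1/132 - 1/152 - 1/153]
= 70189/67023792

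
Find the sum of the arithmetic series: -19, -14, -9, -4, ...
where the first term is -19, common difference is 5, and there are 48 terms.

Sₙ = n/2 × (first + last)
Last term = a + (n-1)d = -19 + (48-1)×5 = 216
S_48 = 48/2 × (-19 + 216)
S_48 = 48/2 × 197 = 4728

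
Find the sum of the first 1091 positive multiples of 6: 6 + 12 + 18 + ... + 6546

Factor out 6: = 6(1 + 2 + ... + 1091) = 6 × n(n+1)/2
= 6 × 1091×1092/2
= 6 × 595686
= 3574116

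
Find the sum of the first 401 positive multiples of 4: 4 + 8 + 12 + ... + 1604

Factor out 4: = 4(1 + 2 + ... + 401) = 4 × n(n+1)/2
= 4 × 401×402/2
= 4 × 80601
= 322404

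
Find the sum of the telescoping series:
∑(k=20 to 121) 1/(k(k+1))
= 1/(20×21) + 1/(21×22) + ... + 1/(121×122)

Partial fractions: 1/(k(k+1)) = 1/k - 1/(k+1)
The series telescopes:
= (1/20 - 1/21) + (1/21 - 1/22) + ... + (1/121 - 1/122)
= 1/20 - 1/122
= 51/1220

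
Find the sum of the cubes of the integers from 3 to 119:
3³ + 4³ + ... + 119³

Use ∑_{k=1}^{n} k³ = [n(n+1)/2]², then subtract the first 2 terms.
∑_{k=1}^{119} k³ = [119×120/2]² = 7140² = 50979600
∑_{k=1}^{2} k³ = [2×3/2]² = 3² = 9
∑_{k=3}^{119} k³ = 50979600 - 9 = 50979591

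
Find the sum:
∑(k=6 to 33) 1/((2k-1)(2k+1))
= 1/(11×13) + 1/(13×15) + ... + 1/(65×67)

Partial fractions: 1/((2k-1)(2k+1)) = (1/2)[1/(2k-1) - 1/(2k+1)]
The series telescopes:
= (1/2)[1/11 - 1/67]
= 28/737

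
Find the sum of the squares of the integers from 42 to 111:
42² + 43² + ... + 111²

Use ∑_{k=1}^{n} k² = n(n+1)(2n+1)/6, then subtract the first 41 terms.
∑_{k=1}^{111} k² = 111×112×223/6 = 462056
∑_{k=1}^{41} k² = 41×42×83/6 = 23821
∑_{k=42}^{111} k² = 462056 - 23821 = 438235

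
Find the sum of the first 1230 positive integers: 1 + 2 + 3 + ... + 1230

Formula: ∑k = n(n+1)/2
= 1230×1231/2
= 1514130/2
= 757065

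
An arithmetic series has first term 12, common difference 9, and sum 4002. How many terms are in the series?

Using S = n/2 × [2a + (n-1)d]
4002 = n/2 × [2(12) + (n-1)(9)]
4002 = n/2 × [24 + 9n - 9]
8004 = n × [15 + 9n]
9n² + (15)n - 8004 = 0
Discriminant: Δ = (15)² - 4(9)(-8004) = 225 + 288144 = 288369
√Δ = 537
n = [-(15) + √Δ] / (2·9) = (-15 + 537) / 18 = 522 / 18 = 29
(The negative root is discarded since n must be a positive integer.)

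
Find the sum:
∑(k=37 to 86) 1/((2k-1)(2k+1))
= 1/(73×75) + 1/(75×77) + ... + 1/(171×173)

Partial fractions: 1/((2k-1)(2k+1)) = (1/2)[1/(2k-1) - 1/(2k+1)]
The series telescopes:
= (1/2)[1/73 - 1/173]
= 50/12629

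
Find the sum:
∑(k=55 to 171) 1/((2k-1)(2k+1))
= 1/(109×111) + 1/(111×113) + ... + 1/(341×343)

Partial fractions: 1/((2k-1)(2k+1)) = (1/2)[1/(2k-1) - 1/(2k+1)]
The series telescopes:
= (1/2)[1/109 - 1/343]
= 117/37387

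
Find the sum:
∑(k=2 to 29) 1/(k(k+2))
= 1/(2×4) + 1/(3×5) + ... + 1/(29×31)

Partial fractions: 1/(k(k+2)) = (1/2)[1/k - 1/(k+2)]
Telescoping leaves the first two and last two terms:
= (1/2)[1/2 + 1/3 - 1/30 - 1/31]
= 119/310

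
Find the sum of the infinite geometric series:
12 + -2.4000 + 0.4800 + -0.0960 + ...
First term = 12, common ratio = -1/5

For |r| < 1, S = a / (1 - r)
S = 12 / (1 - (-1/5))
S = 12 / (6/5)
S = 10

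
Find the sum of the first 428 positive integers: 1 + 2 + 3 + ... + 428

Formula: ∑k = n(n+1)/2
= 428×429/2
= 183612/2
= 91806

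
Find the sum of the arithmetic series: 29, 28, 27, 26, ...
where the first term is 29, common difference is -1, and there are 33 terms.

Sₙ = n/2 × (first + last)
Last term = a + (n-1)d = 29 + (33-1)×(-1) = -3
S_33 = 33/2 × (29 + (-3))
S_33 = 33/2 × 26 = 429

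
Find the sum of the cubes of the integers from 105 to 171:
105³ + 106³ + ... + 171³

Use ∑_{k=1}^{n} k³ = [n(n+1)/2]², then subtract the first 104 terms.
∑_{k=1}^{171} k³ = [171×172/2]² = 14706² = 216266436
∑_{k=1}^{104} k³ = [104×105/2]² = 5460² = 29811600
∑_{k=105}^{171} k³ = 216266436 - 29811600 = 186454836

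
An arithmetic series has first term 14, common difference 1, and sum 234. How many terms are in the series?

Using S = n/2 × [2a + (n-1)d]
234 = n/2 × [2(14) + (n-1)(1)]
234 = n/2 × [28 + 1n - 1]
468 = n × [27 + 1n]
1n² + (27)n - 468 = 0
Discriminant: Δ = (27)² - 4(1)(-468) = 729 + 1872 = 2601
√Δ = 51
n = [-(27) + √Δ] / (2·1) = (-27 + 51) / 2 = 24 / 2 = 12
(The negative root is discarded since n must be a positive integer.)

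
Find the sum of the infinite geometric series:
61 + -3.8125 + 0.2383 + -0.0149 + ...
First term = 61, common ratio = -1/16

For |r| < 1, S = a / (1 - r)
S = 61 / (1 - (-1/16))
S = 61 / (17/16)
S = 976/17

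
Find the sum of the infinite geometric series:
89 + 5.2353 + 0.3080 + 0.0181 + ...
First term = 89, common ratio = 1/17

For |r| < 1, S = a / (1 - r)
S = 89 / (1 - (1/17))
S = 89 / (16/17)
S = 1513/16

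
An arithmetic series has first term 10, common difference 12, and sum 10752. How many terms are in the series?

Using S = n/2 × [2a + (n-1)d]
10752 = n/2 × [2(10) + (n-1)(12)]
10752 = n/2 × [20 + 12n - 12]
21504 = n × [8 + 12n]
12n² + (8)n - 21504 = 0
Discriminant: Δ = (8)² - 4(12)(-21504) = 64 + 1032192 = 1032256
√Δ = 1016
n = [-(8) + √Δ] / (2·12) = (-8 + 1016) / 24 = 1008 / 24 = 42
(The negative root is discarded since n must be a positive integer.)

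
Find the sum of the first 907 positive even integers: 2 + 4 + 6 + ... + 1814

Sum of first n even numbers = n(n+1)
= 907×908
= 823556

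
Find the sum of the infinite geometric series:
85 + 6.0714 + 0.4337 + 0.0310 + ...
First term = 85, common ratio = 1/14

For |r| < 1, S = a / (1 - r)
S = 85 / (1 - (1/14))
S = 85 / (13/14)
S = 1190/13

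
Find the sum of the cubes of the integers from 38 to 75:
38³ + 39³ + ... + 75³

Use ∑_{k=1}^{n} k³ = [n(n+1)/2]², then subtract the first 37 terms.
∑_{k=1}^{75} k³ = [75×76/2]² = 2850² = 8122500
∑_{k=1}^{37} k³ = [37×38/2]² = 703² = 494209
∑_{k=38}^{75} k³ = 8122500 - 494209 = 7628291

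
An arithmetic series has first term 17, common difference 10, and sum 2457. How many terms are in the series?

Using S = n/2 × [2a + (n-1)d]
2457 = n/2 × [2(17) + (n-1)(10)]
2457 = n/2 × [34 + 10n - 10]
4914 = n × [24 + 10n]
10n² + (24)n - 4914 = 0
Discriminant: Δ = (24)² - 4(10)(-4914) = 576 + 196560 = 197136
√Δ = 444
n = [-(24) + √Δ] / (2·10) = (-24 + 444) / 20 = 420 / 20 = 21
(The negative root is discarded since n must be a positive integer.)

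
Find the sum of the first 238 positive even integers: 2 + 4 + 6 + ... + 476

Sum of first n even numbers = n(n+1)
= 238×239
= 56882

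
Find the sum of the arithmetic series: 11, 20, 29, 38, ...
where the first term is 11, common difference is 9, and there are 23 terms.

Sₙ = n/2 × (first + last)
Last term = a + (n-1)d = 11 + (23-1)×9 = 209
S_23 = 23/2 × (11 + 209)
S_23 = 23/2 × 220 = 2530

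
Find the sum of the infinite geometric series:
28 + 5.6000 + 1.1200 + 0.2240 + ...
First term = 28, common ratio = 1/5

For |r| < 1, S = a / (1 - r)
S = 28 / (1 - (1/5))
S = 28 / (4/5)
S = 35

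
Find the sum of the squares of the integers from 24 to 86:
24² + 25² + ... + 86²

Use ∑_{k=1}^{n} k² = n(n+1)(2n+1)/6, then subtract the first 23 terms.
∑_{k=1}^{86} k² = 86×87×173/6 = 215731
∑_{k=1}^{23} k² = 23×24×47/6 = 4324
∑_{k=24}^{86} k² = 215731 - 4324 = 211407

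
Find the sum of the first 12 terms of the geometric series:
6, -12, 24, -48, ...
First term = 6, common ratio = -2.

Sₙ = a(1 - rⁿ) / (1 - r)
S_12 = 6(1 - (-2)^12) / (1 - (-2))
S_12 = 6(1 - 4096) / (3)
S_12 = -8190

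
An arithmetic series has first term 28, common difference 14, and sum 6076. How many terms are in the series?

Using S = n/2 × [2a + (n-1)d]
6076 = n/2 × [2(28) + (n-1)(14)]
6076 = n/2 × [56 + 14n - 14]
12152 = n × [42 + 14n]
14n² + (42)n - 12152 = 0
Discriminant: Δ = (42)² - 4(14)(-12152) = 1764 + 680512 = 682276
√Δ = 826
n = [-(42) + √Δ] / (2·14) = (-42 + 826) / 28 = 784 / 28 = 28
(The negative root is discarded since n must be a positive integer.)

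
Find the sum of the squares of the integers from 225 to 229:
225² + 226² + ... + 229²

Use ∑_{k=1}^{n} k² = n(n+1)(2n+1)/6, then subtract the first 224 terms.
∑_{k=1}^{229} k² = 229×230×459/6 = 4029255
∑_{k=1}^{224} k² = 224×225×449/6 = 3771600
∑_{k=225}^{229} k² = 4029255 - 3771600 = 257655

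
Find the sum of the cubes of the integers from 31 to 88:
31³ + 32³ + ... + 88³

Use ∑_{k=1}^{n} k³ = [n(n+1)/2]², then subtract the first 30 terms.
∑_{k=1}^{88} k³ = [88×89/2]² = 3916² = 15335056
∑_{k=1}^{30} k³ = [30×31/2]² = 465² = 216225
∑_{k=31}^{88} k³ = 15335056 - 216225 = 15118831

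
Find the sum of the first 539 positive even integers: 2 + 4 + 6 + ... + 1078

Sum of first n even numbers = n(n+1)
= 539×540
= 291060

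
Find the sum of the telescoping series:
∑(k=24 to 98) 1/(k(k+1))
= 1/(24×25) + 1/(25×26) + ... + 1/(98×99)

Partial fractions: 1/(k(k+1)) = 1/k - 1/(k+1)
The series telescopes:
= (1/24 - 1/25) + (1/25 - 1/26) + ... + (1/98 - 1/99)
= 1/24 - 1/99
= 25/792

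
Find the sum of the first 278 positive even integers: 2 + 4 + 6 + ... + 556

Sum of first n even numbers = n(n+1)
= 278×279
= 77562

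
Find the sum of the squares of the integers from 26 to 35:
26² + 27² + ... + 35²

Use ∑_{k=1}^{n} k² = n(n+1)(2n+1)/6, then subtract the first 25 terms.
∑_{k=1}^{35} k² = 35×36×71/6 = 14910
∑_{k=1}^{25} k² = 25×26×51/6 = 5525
∑_{k=26}^{35} k² = 14910 - 5525 = 9385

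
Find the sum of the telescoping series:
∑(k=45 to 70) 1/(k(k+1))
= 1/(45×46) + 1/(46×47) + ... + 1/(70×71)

Partial fractions: 1/(k(k+1)) = 1/k - 1/(k+1)
The series telescopes:
= (1/45 - 1/46) + (1/46 - 1/47) + ... + (1/70 - 1/71)
= 1/45 - 1/71
= 26/3195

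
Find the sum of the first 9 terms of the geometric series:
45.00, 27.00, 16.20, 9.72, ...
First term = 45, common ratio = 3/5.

Sₙ = a(1 - rⁿ) / (1 - r)
S_9 = 45(1 - (3/5)^9) / (1 - (3/5))
S_9 = 45(1 - (19683/1953125)) / (2/5)
S_9 = 8700489/78125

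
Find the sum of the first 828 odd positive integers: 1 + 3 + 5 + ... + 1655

Sum of first n odd numbers = n²
= 828²
= 685584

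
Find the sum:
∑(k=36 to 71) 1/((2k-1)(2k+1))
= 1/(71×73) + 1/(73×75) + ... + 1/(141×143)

Partial fractions: 1/((2k-1)(2k+1)) = (1/2)[1/(2k-1) - 1/(2k+1)]
The series telescopes:
= (1/2)[1/71 - 1/143]
= 36/10153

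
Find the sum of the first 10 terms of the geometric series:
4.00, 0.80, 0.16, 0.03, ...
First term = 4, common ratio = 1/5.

Sₙ = a(1 - rⁿ) / (1 - r)
S_10 = 4(1 - (1/5)^10) / (1 - (1/5))
S_10 = 4(1 - (1/9765625)) / (4/5)
S_10 = 9765624/1953125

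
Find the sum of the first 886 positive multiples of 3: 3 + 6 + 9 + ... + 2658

Factor out 3: = 3(1 + 2 + ... + 886) = 3 × n(n+1)/2
= 3 × 886×887/2
= 3 × 392941
= 1178823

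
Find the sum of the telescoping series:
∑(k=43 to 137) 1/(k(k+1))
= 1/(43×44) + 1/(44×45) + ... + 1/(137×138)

Partial fractions: 1/(k(k+1)) = 1/k - 1/(k+1)
The series telescopes:
= (1/43 - 1/44) + (1/44 - 1/45) + ... + (1/137 - 1/138)
= 1/43 - 1/138
= 95/5934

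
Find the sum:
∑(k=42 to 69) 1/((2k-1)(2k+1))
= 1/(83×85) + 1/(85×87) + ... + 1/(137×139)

Partial fractions: 1/((2k-1)(2k+1)) = (1/2)[1/(2k-1) - 1/(2k+1)]
The series telescopes:
= (1/2)[1/83 - 1/139]
= 28/11537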